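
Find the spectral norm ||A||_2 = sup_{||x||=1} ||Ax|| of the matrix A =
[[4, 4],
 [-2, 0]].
||A||_2 = sqrt((36 + sqrt(1040))/2) ≈ 5.8416 (= sqrt(largest eigenvalue of A^T A))

||A||_2 = sigma_max(A) = sqrt(lambda_max(A^T A)). Form the symmetric matrix M = A^T A =
[[20, 16],
 [16, 16]].
Its characteristic polynomial (trace, determinant of M give the coefficients) is
  p(λ) = det(λ I - M) = λ^2 - 36λ + 64.
For λ^2 - 36λ + 64 the discriminant is 1040. It is nonnegative but not a perfect square, so the roots are real and irrational: λ = (36 ± sqrt(1040))/2 ≈ 34.1245, 1.8755.
So the eigenvalues of A^T A are ≈ 1.8755, 34.1245 (all ≥ 0, as they must be for A^T A). The largest is λ_max = (36 + sqrt(1040))/2 ≈ 34.1245, hence ||A||_2 = sqrt(λ_max) = sqrt((36 + sqrt(1040))/2) ≈ 5.8416.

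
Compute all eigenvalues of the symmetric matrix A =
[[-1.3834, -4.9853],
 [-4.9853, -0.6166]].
sigma(A) ≈ {-6, 4}

A is real symmetric, so its spectrum consists of real eigenvalues. Expanding the characteristic polynomial of the displayed matrix gives
  det(λ I - A) = p(λ) = λ^2 + (2)λ + (-24).
Solving p(λ) = 0 yields eigenvalues ≈ -6, 4. (A is shown rounded to 4 decimals, so these recover the underlying integer eigenvalues to within that precision.)
Verification: the trace of A = -2 equals the sum of eigenvalues -2, and det(A) ≈ -24.0002 matches the eigenvalue product -24.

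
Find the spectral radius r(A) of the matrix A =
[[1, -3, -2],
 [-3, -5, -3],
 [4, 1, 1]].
r(A) ≈ 4.8335

The eigenvalues of A are the roots of its characteristic polynomial. With M = A (coefficients from the trace, the sum of principal 2x2 minors, and det A):
  p(λ) = det(λ I - M) = λ^3 + 3λ^2 - 7λ + 9.
No integer candidate from the rational root theorem (±divisors of 9) is a root, so the roots are irrational. The cubic discriminant is Δ = -4748 < 0, so there is one real root and a complex-conjugate pair. p(-5) = -6 and p(-4) = 21 have opposite signs, so a root lies in (-5, -4); Newton's method refines it to λ ≈ -4.8335. Dividing out (λ - (-4.8335)) leaves approximately λ^2 - 1.8335λ + 1.862. For λ^2 - 1.8335λ + 1.862 the discriminant is -4.0865. It is negative, so the remaining roots are the complex-conjugate pair λ ≈ 0.9167 ± 1.0107i. Their product equals the constant term, so |λ|^2 ≈ 1.862 and |λ| ≈ 1.3646.
Thus the eigenvalues (to 4 decimals) are -4.8335 (modulus 4.8335); 0.9167 ± 1.0107i (modulus 1.3646). The spectral radius is the largest modulus: r(A) ≈ 4.8335. (Cross-check: r(A) ≤ ||A||_2 ≈ 7.7436; equality holds whenever A is normal, though it can also hold for some non-normal A.)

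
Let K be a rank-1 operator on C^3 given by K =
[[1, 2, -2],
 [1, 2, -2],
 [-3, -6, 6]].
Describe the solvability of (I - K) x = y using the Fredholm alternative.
(I - K) is invertible (det(I - K) = -8 ≠ 0), so for every y in C^3 the equation (I - K) x = y has a unique solution.

K has rank 1, so it is an outer product K = u v^T: every row of K is a multiple of one row vector. Reading off the entries, u = (-1, -1, 3) and v = (-1, -2, 2) (row i of K equals u_i·v^T). A rank-one matrix u v^T satisfies K u = u (v·u) and kills the (2)-dimensional subspace v^⊥, so its characteristic polynomial is lambda^2 (lambda - v·u) with v·u = tr K = 9. Hence the eigenvalues of I - K are 1 (multiplicity 2) and 1 - (9) = -8, so det(I - K) = -8. (Direct check: I - K =
[[0, -2, 2],
 [-1, -1, 2],
 [3, 6, -5]]
has determinant -8.) The finite-dimensional Fredholm alternative says: either (I - K) is invertible, or ker(I - K) ≠ {0} and then range(I - K) = ker((I - K)^*)^⊥, with dim ker(I - K) = dim ker((I - K)^*). Since det(I - K) ≠ 0, 1 is not an eigenvalue of K and ker(I - K) = {0}, so we are in the first case: for every y there is a unique x = (I - K)^(-1) y. Explicitly, by the Sherman–Morrison formula, (I - u v^T)^(-1) = I + u v^T/(1 - v·u), i.e. (I - K)^(-1) = I + K/(-8).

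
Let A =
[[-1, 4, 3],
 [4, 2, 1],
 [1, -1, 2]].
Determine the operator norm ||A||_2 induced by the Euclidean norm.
||A||_2 ≈ 5.5969 (= sqrt(largest eigenvalue of A^T A))

||A||_2 = sigma_max(A) = sqrt(lambda_max(A^T A)). Form the symmetric matrix M = A^T A =
[[18, 3, 3],
 [3, 21, 12],
 [3, 12, 14]].
Its characteristic polynomial (trace, sum of principal 2x2 minors, determinant of M give the coefficients) is
  p(λ) = det(λ I - M) = λ^3 - 53λ^2 + 762λ - 2601.
No integer candidate from the rational root theorem (±divisors of 2601) is a root, so the roots are irrational. The cubic discriminant is Δ = 20441097 > 0, so there are three distinct real roots. p(4) = -337 and p(5) = 9 have opposite signs, so a root lies in (4, 5); Newton's method refines it to λ ≈ 4.9708. p(16) = 119 and p(17) = -51 have opposite signs, so a root lies in (16, 17); Newton's method refines it to λ ≈ 16.704. p(31) = -121 and p(32) = 279 have opposite signs, so a root lies in (31, 32); Newton's method refines it to λ ≈ 31.3252. Check (Vieta): the three roots sum to 53, matching tr M = 53.
So the eigenvalues of A^T A are ≈ 4.9708, 16.704, 31.3252 (all ≥ 0, as they must be for A^T A). The largest is λ_max ≈ 31.3252, hence ||A||_2 = sqrt(λ_max) ≈ 5.5969.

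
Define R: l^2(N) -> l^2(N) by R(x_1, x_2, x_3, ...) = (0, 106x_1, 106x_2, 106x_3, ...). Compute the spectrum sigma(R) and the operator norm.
sigma(R) = closed disk {z in C : |z| ≤ 106}; ||R|| = 106

Note R = 106·U where U is the unit right shift (U x)_k = x_{k-1} (with x_0 := 0); so ||R|| = 106||U|| and sigma(R) = 106·sigma(U). ||R x||^2 = sum_{k≥1} |106x_k|^2 = 11236||x||^2, so ||R|| = 106 and sigma(R) ⊂ {|z| ≤ 106}. For any |lambda| < 106, the equation (R - lambda I) x = 0 forces x_1 = 0, then 106x_k = lambda x_{k+1} ⇒ x = 0, so R has no eigenvalues. But (R - lambda I) is not surjective for |lambda| < 106: solving (R - lambda I) x = e_1 would require x_n proportional to (lambda/106)^(-n), which is not in l^2. So every |lambda| < 106 lies in the residual spectrum. The boundary |lambda| = 106 is in the approximate point spectrum (the spectrum is closed). Hence sigma(R) is the closed disk of radius 106.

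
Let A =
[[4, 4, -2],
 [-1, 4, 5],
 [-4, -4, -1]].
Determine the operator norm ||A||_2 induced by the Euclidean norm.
||A||_2 ≈ 8.4218 (= sqrt(largest eigenvalue of A^T A))

||A||_2 = sigma_max(A) = sqrt(lambda_max(A^T A)). Form the symmetric matrix M = A^T A =
[[33, 28, -9],
 [28, 48, 16],
 [-9, 16, 30]].
Its characteristic polynomial (trace, sum of principal 2x2 minors, determinant of M give the coefficients) is
  p(λ) = det(λ I - M) = λ^3 - 111λ^2 + 2893λ - 3600.
No integer candidate from the rational root theorem (±divisors of 3600) is a root, so the roots are irrational. The cubic discriminant is Δ = 7033681301 > 0, so there are three distinct real roots. p(1) = -817 and p(2) = 1750 have opposite signs, so a root lies in (1, 2); Newton's method refines it to λ ≈ 1.3094. p(38) = 922 and p(39) = -285 have opposite signs, so a root lies in (38, 39); Newton's method refines it to λ ≈ 38.7632. p(70) = -1990 and p(71) = 163 have opposite signs, so a root lies in (70, 71); Newton's method refines it to λ ≈ 70.9274. Check (Vieta): the three roots sum to 111, matching tr M = 111.
So the eigenvalues of A^T A are ≈ 1.3094, 38.7632, 70.9274 (all ≥ 0, as they must be for A^T A). The largest is λ_max ≈ 70.9274, hence ||A||_2 = sqrt(λ_max) ≈ 8.4218.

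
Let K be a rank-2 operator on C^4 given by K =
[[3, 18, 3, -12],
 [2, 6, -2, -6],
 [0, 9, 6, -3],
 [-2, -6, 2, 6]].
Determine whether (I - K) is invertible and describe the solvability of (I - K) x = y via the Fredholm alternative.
(I - K) is invertible (det(I - K) = 70 ≠ 0), so for every y in C^4 the equation (I - K) x = y has a unique solution.

K has rank 2 and factors as K = U V^T = u1 v1^T + u2 v2^T with u1 = (-3, -2, 0, 2), v1 = (-1, -3, 1, 3), u2 = (3, 0, 3, 0), v2 = (0, 3, 2, -1) (multiplying out reproduces the displayed K). The nonzero eigenvalues of U V^T coincide with those of the 2 x 2 matrix G = V^T U = [[v1·u1, v1·u2], [v2·u1, v2·u2]] = [[15, 0], [-8, 6]], and by the Sylvester determinant identity det(I_4 - U V^T) = det(I_2 - V^T U) = det([[-14, 0], [8, -5]]) = (-14)(-5) - (0)(8) = 70. (Direct check: I - K =
[[-2, -18, -3, 12],
 [-2, -5, 2, 6],
 [0, -9, -5, 3],
 [2, 6, -2, -5]]
has determinant 70.) The finite-dimensional Fredholm alternative says: either (I - K) is invertible, or ker(I - K) ≠ {0} and then range(I - K) = ker((I - K)^*)^⊥, with dim ker(I - K) = dim ker((I - K)^*). Since det(I - K) ≠ 0, 1 is not an eigenvalue of K and ker(I - K) = {0}, so we are in the first case: for every y there is a unique x = (I - K)^(-1) y. (Explicitly, by the Woodbury identity, (I - U V^T)^(-1) = I + U (I_2 - G)^(-1) V^T.)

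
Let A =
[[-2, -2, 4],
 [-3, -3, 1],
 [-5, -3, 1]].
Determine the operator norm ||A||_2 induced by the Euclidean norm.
||A||_2 ≈ 8.2523 (= sqrt(largest eigenvalue of A^T A))

||A||_2 = sigma_max(A) = sqrt(lambda_max(A^T A)). Form the symmetric matrix M = A^T A =
[[38, 28, -16],
 [28, 22, -14],
 [-16, -14, 18]].
Its characteristic polynomial (trace, sum of principal 2x2 minors, determinant of M give the coefficients) is
  p(λ) = det(λ I - M) = λ^3 - 78λ^2 + 680λ - 400.
No integer candidate from the rational root theorem (±divisors of 400) is a root, so the roots are irrational. The cubic discriminant is Δ = 1173798400 > 0, so there are three distinct real roots. p(0) = -400 and p(1) = 203 have opposite signs, so a root lies in (0, 1); Newton's method refines it to λ ≈ 0.634. p(9) = 131 and p(10) = -400 have opposite signs, so a root lies in (9, 10); Newton's method refines it to λ ≈ 9.2649. p(68) = -400 and p(69) = 3671 have opposite signs, so a root lies in (68, 69); Newton's method refines it to λ ≈ 68.1011. Check (Vieta): the three roots sum to 78, matching tr M = 78.
So the eigenvalues of A^T A are ≈ 0.634, 9.2649, 68.1011 (all ≥ 0, as they must be for A^T A). The largest is λ_max ≈ 68.1011, hence ||A||_2 = sqrt(λ_max) ≈ 8.2523.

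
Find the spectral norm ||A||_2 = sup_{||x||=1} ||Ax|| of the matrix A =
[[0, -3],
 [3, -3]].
||A||_2 = sqrt((27 + sqrt(405))/2) ≈ 4.8541 (= sqrt(largest eigenvalue of A^T A))

||A||_2 = sigma_max(A) = sqrt(lambda_max(A^T A)). Form the symmetric matrix M = A^T A =
[[9, -9],
 [-9, 18]].
Its characteristic polynomial (trace, determinant of M give the coefficients) is
  p(λ) = det(λ I - M) = λ^2 - 27λ + 81.
For λ^2 - 27λ + 81 the discriminant is 405. It is nonnegative but not a perfect square, so the roots are real and irrational: λ = (27 ± sqrt(405))/2 ≈ 23.5623, 3.4377.
So the eigenvalues of A^T A are ≈ 3.4377, 23.5623 (all ≥ 0, as they must be for A^T A). The largest is λ_max = (27 + sqrt(405))/2 ≈ 23.5623, hence ||A||_2 = sqrt(λ_max) = sqrt((27 + sqrt(405))/2) ≈ 4.8541.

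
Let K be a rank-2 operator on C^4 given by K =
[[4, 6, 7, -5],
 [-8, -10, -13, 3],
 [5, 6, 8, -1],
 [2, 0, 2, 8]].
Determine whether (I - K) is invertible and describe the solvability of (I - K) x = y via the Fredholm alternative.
(I - K) is invertible (det(I - K) = 22 ≠ 0), so for every y in C^4 the equation (I - K) x = y has a unique solution.

K has rank 2 and factors as K = U V^T = u1 v1^T + u2 v2^T with u1 = (1, -3, 2, 2), v1 = (2, 2, 3, 1), u2 = (2, -2, 1, -2), v2 = (1, 2, 2, -3) (multiplying out reproduces the displayed K). The nonzero eigenvalues of U V^T coincide with those of the 2 x 2 matrix G = V^T U = [[v1·u1, v1·u2], [v2·u1, v2·u2]] = [[4, 1], [-7, 6]], and by the Sylvester determinant identity det(I_4 - U V^T) = det(I_2 - V^T U) = det([[-3, -1], [7, -5]]) = (-3)(-5) - (-1)(7) = 22. (Direct check: I - K =
[[-3, -6, -7, 5],
 [8, 11, 13, -3],
 [-5, -6, -7, 1],
 [-2, 0, -2, -7]]
has determinant 22.) The finite-dimensional Fredholm alternative says: either (I - K) is invertible, or ker(I - K) ≠ {0} and then range(I - K) = ker((I - K)^*)^⊥, with dim ker(I - K) = dim ker((I - K)^*). Since det(I - K) ≠ 0, 1 is not an eigenvalue of K and ker(I - K) = {0}, so we are in the first case: for every y there is a unique x = (I - K)^(-1) y. (Explicitly, by the Woodbury identity, (I - U V^T)^(-1) = I + U (I_2 - G)^(-1) V^T.)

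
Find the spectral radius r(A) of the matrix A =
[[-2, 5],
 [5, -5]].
r(A) = (7 + sqrt(109))/2 ≈ 8.7202

The eigenvalues of A are the roots of its characteristic polynomial. With M = A (coefficients from the trace and determinant):
  p(λ) = det(λ I - M) = λ^2 + 7λ - 15.
For λ^2 + 7λ - 15 the discriminant is 109. It is nonnegative but not a perfect square, so the roots are real and irrational: λ = (-7 ± sqrt(109))/2 ≈ 1.7202, -8.7202.
Thus the eigenvalues (to 4 decimals) are 1.7202 (modulus 1.7202); -8.7202 (modulus 8.7202). The spectral radius is the largest modulus: r(A) = (7 + sqrt(109))/2 ≈ 8.7202. (Cross-check: r(A) ≤ ||A||_2 ≈ 8.7202; equality holds whenever A is normal, though it can also hold for some non-normal A.)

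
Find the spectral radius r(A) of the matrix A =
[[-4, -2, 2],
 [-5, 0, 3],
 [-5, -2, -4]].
r(A) ≈ 6.213

The eigenvalues of A are the roots of its characteristic polynomial. With M = A (coefficients from the trace, the sum of principal 2x2 minors, and det A):
  p(λ) = det(λ I - M) = λ^3 + 8λ^2 + 22λ - 66.
No integer candidate from the rational root theorem (±divisors of 66) is a root, so the roots are irrational. The cubic discriminant is Δ = -203148 < 0, so there is one real root and a complex-conjugate pair. p(1) = -35 and p(2) = 18 have opposite signs, so a root lies in (1, 2); Newton's method refines it to λ ≈ 1.7098. Dividing out (λ - (1.7098)) leaves approximately λ^2 + 9.7098λ + 38.6015. For λ^2 + 9.7098λ + 38.6015 the discriminant is -60.1264. It is negative, so the remaining roots are the complex-conjugate pair λ ≈ -4.8549 ± 3.8771i. Their product equals the constant term, so |λ|^2 ≈ 38.6015 and |λ| ≈ 6.213.
Thus the eigenvalues (to 4 decimals) are 1.7098 (modulus 1.7098); -4.8549 ± 3.8771i (modulus 6.213). The spectral radius is the largest modulus: r(A) ≈ 6.213. (Cross-check: r(A) ≤ ||A||_2 ≈ 8.4385; equality holds whenever A is normal, though it can also hold for some non-normal A.)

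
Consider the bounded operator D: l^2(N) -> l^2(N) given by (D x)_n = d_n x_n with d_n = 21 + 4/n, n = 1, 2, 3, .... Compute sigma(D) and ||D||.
sigma(D) = {21 + 4/n : n ≥ 1} ∪ {21}; ||D|| = 25

A bounded diagonal operator on l^2 with diagonal entries d_n has spectrum equal to the closure of {d_n : n ≥ 1}: every d_n is an eigenvalue (with eigenvector e_n), so {d_n} ⊂ sigma(D); the spectrum is closed, so its closure is too; and for lambda not in the closure, (D - lambda I) has bounded inverse (the diagonal entries 1/(d_n - lambda) are bounded). For our sequence d_n = 21 + 4/n, n = 1, 2, 3, ...:
  - {d_n} = {21 + 4/n : n ≥ 1}; the only limit point is 21
  - closure = {21 + 4/n : n ≥ 1} ∪ {21}
For the norm: a diagonal operator has ||D|| = sup_n |d_n|. Here d_n = 21 + 4/n is positive and decreasing, so sup_n |d_n| = d_1 = 21 + 4 = 25. So ||D|| = 25.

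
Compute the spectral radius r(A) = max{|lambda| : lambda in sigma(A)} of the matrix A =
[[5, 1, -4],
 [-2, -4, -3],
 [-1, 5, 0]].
r(A) ≈ 5.9547

The eigenvalues of A are the roots of its characteristic polynomial. With M = A (coefficients from the trace, the sum of principal 2x2 minors, and det A):
  p(λ) = det(λ I - M) = λ^3 - λ^2 - 7λ - 134.
No integer candidate from the rational root theorem (±divisors of 134) is a root, so the roots are irrational. The cubic discriminant is Δ = -500811 < 0, so there is one real root and a complex-conjugate pair. p(5) = -69 and p(6) = 4 have opposite signs, so a root lies in (5, 6); Newton's method refines it to λ ≈ 5.9547. Dividing out (λ - (5.9547)) leaves approximately λ^2 + 4.9547λ + 22.5034. For λ^2 + 4.9547λ + 22.5034 the discriminant is -65.4648. It is negative, so the remaining roots are the complex-conjugate pair λ ≈ -2.4773 ± 4.0455i. Their product equals the constant term, so |λ|^2 ≈ 22.5034 and |λ| ≈ 4.7438.
Thus the eigenvalues (to 4 decimals) are 5.9547 (modulus 5.9547); -2.4773 ± 4.0455i (modulus 4.7438). The spectral radius is the largest modulus: r(A) ≈ 5.9547. (Cross-check: r(A) ≤ ||A||_2 ≈ 6.7895; equality holds whenever A is normal, though it can also hold for some non-normal A.)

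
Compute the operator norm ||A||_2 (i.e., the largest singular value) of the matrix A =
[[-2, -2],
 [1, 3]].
||A||_2 = sqrt((18 + sqrt(260))/2) ≈ 4.1306 (= sqrt(largest eigenvalue of A^T A))

||A||_2 = sigma_max(A) = sqrt(lambda_max(A^T A)). Form the symmetric matrix M = A^T A =
[[5, 7],
 [7, 13]].
Its characteristic polynomial (trace, determinant of M give the coefficients) is
  p(λ) = det(λ I - M) = λ^2 - 18λ + 16.
For λ^2 - 18λ + 16 the discriminant is 260. It is nonnegative but not a perfect square, so the roots are real and irrational: λ = (18 ± sqrt(260))/2 ≈ 17.0623, 0.9377.
So the eigenvalues of A^T A are ≈ 0.9377, 17.0623 (all ≥ 0, as they must be for A^T A). The largest is λ_max = (18 + sqrt(260))/2 ≈ 17.0623, hence ||A||_2 = sqrt(λ_max) = sqrt((18 + sqrt(260))/2) ≈ 4.1306.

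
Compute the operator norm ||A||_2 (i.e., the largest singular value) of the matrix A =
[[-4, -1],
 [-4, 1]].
||A||_2 = sqrt(32) ≈ 5.6569 (= sqrt(largest eigenvalue of A^T A))

||A||_2 = sigma_max(A) = sqrt(lambda_max(A^T A)). Form the symmetric matrix M = A^T A =
[[32, 0],
 [0, 2]].
Its characteristic polynomial (trace, determinant of M give the coefficients) is
  p(λ) = det(λ I - M) = λ^2 - 34λ + 64.
For λ^2 - 34λ + 64 the discriminant is 900. It is a perfect square (30^2), so the roots are rational: λ = (34 ± 30)/2 = 32, 2.
So the eigenvalues of A^T A are ≈ 2, 32 (all ≥ 0, as they must be for A^T A). The largest is λ_max = 32, hence ||A||_2 = sqrt(λ_max) = sqrt(32) ≈ 5.6569.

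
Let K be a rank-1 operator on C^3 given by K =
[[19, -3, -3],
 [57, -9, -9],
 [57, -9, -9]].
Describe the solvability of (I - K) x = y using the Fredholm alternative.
(I - K) is singular (det(I - K) = 0, i.e. 1 ∈ sigma(K)). (I - K) x = y is solvable iff y ⊥ ker((I - K)^*) = span{(19, -3, -3)}, i.e. iff 19y_1 - 3y_2 - 3y_3 = 0. When solvable, the solutions are x = y + c·(1, 3, 3), c arbitrary (ker(I - K) = span{(1, 3, 3)}, dimension 1).

K has rank 1, so it is an outer product K = u v^T: every row of K is a multiple of one row vector. Reading off the entries, u = (1, 3, 3) and v = (19, -3, -3) (row i of K equals u_i·v^T). A rank-one matrix u v^T satisfies K u = u (v·u) and kills the (2)-dimensional subspace v^⊥, so its characteristic polynomial is lambda^2 (lambda - v·u) with v·u = tr K = 1. Hence the eigenvalues of I - K are 1 (multiplicity 2) and 1 - (1) = 0, so det(I - K) = 0. (Direct check: I - K =
[[-18, 3, 3],
 [-57, 10, 9],
 [-57, 9, 10]]
has determinant 0.) So 1 is an eigenvalue of K and (I - K) is not invertible. The finite-dimensional Fredholm alternative says: either (I - K) is invertible, or ker(I - K) ≠ {0} and then range(I - K) = ker((I - K)^*)^⊥, with dim ker(I - K) = dim ker((I - K)^*). We are in the second case, so we need both kernels. Kernel of I - K: (I - K) u = u - u (v·u) = u - u = 0, so ker(I - K) = span{u} = span{(1, 3, 3)} (it is exactly 1-dimensional because rank(I - K) = 2). Kernel of the adjoint: K is real, so (I - K)^* = I - K^T = I - v u^T, and (I - v u^T) v = v - v (u·v) = 0; hence ker((I - K)^*) = span{v} = span{(19, -3, -3)}. Therefore (I - K) x = y is solvable iff <y, v> = 0, i.e. iff 19y_1 - 3y_2 - 3y_3 = 0. When this holds, K y = u (v·y) = 0, so (I - K) y = y and x = y is a particular solution; the full solution set is the line x = y + c·u = y + c·(1, 3, 3), c ∈ C.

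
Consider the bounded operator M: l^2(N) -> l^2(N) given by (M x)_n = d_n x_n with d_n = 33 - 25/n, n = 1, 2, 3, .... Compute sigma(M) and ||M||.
sigma(M) = {33 - 25/n : n ≥ 1} ∪ {33}; ||M|| = 33

A bounded diagonal operator on l^2 with diagonal entries d_n has spectrum equal to the closure of {d_n : n ≥ 1}: every d_n is an eigenvalue (with eigenvector e_n), so {d_n} ⊂ sigma(M); the spectrum is closed, so its closure is too; and for lambda not in the closure, (M - lambda I) has bounded inverse (the diagonal entries 1/(d_n - lambda) are bounded). For our sequence d_n = 33 - 25/n, n = 1, 2, 3, ...:
  - {d_n} = {33 - 25/n : n ≥ 1}; the only limit point is 33
  - closure = {33 - 25/n : n ≥ 1} ∪ {33}
For the norm: a diagonal operator has ||M|| = sup_n |d_n|. Here d_n = 33 - 25/n increases monotonically from d_1 = 8 toward 33, with all terms in [8, 33); so sup_n |d_n| = 33 (the supremum is the limit, not attained). So ||M|| = 33.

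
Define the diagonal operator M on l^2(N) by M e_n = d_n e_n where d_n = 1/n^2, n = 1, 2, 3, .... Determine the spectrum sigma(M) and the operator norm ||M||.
sigma(M) = {1/n^2 : n ≥ 1} ∪ {0}; ||M|| = 1

A bounded diagonal operator on l^2 with diagonal entries d_n has spectrum equal to the closure of {d_n : n ≥ 1}: every d_n is an eigenvalue (with eigenvector e_n), so {d_n} ⊂ sigma(M); the spectrum is closed, so its closure is too; and for lambda not in the closure, (M - lambda I) has bounded inverse (the diagonal entries 1/(d_n - lambda) are bounded). For our sequence d_n = 1/n^2, n = 1, 2, 3, ...:
  - {d_n} = {1/n^2 : n ≥ 1}; the only limit point is 0
  - closure = {1/n^2 : n ≥ 1} ∪ {0}
For the norm: a diagonal operator has ||M|| = sup_n |d_n|. Here d_n = 1/n^2 is positive and decreasing, so sup_n |d_n| = d_1 = 1. So ||M|| = 1.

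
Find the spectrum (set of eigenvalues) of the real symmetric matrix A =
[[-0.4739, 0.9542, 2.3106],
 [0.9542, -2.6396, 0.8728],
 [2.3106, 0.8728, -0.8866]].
sigma(A) ≈ {-3, 2} (-3 with multiplicity 2)

A is real symmetric, so its spectrum consists of real eigenvalues. Expanding the characteristic polynomial of the displayed matrix gives
  det(λ I - A) = p(λ) = λ^3 + (4)λ^2 + (-3)λ + (-18).
Solving p(λ) = 0 yields eigenvalues ≈ -3, -3, 2. (A is shown rounded to 4 decimals, so these recover the underlying integer eigenvalues to within that precision.)
Verification: the trace of A = -4 equals the sum of eigenvalues -4, and det(A) ≈ 18.0003 matches the eigenvalue product 18.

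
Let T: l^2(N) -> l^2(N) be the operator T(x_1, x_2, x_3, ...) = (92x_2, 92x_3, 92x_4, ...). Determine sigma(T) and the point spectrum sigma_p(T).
sigma(T) = closed disk {z in C : |z| ≤ 92}; sigma_p(T) = open disk {z in C : |z| < 92}

Note T = 92·V where V is the unit left shift (V x)_k = x_{k+1}; so sigma(T) = 92·sigma(V) and ||T|| = 92||V||. ||T x||^2 = 8464sum_{k≥2} |x_k|^2 ≤ 8464||x||^2, with equality on {x : x_1 = 0}, so ||T|| = 92. For any lambda with |lambda| < 92, set r = lambda/92 (|r| < 1); the vector x = (1, r, r^2, ...) is in l^2 and satisfies T x = 92(r, r^2, ...) = lambda x, so lambda is an eigenvalue. On the boundary |lambda| = 92 the geometric series diverges, so no l^2 eigenvector exists, but these lambda lie in the approximate point spectrum. Hence sigma(T) is the closed disk of radius 92 and sigma_p(T) is the open disk.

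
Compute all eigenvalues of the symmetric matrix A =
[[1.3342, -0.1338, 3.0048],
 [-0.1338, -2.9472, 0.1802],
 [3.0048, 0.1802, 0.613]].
sigma(A) ≈ {-3, -2, 4}

A is real symmetric, so its spectrum consists of real eigenvalues. Expanding the characteristic polynomial of the displayed matrix gives
  det(λ I - A) = p(λ) = λ^3 + (1)λ^2 + (-14)λ + (-24).
Solving p(λ) = 0 yields eigenvalues ≈ -3, -2, 4. (A is shown rounded to 4 decimals, so these recover the underlying integer eigenvalues to within that precision.)
Verification: the trace of A = -1 equals the sum of eigenvalues -1, and det(A) ≈ 24.0001 matches the eigenvalue product 24.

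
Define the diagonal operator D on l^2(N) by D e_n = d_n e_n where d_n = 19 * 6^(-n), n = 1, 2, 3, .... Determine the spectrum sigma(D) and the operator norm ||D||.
sigma(D) = {19 * 6^(-n) : n ≥ 1} ∪ {0}; ||D|| = 19/6

A bounded diagonal operator on l^2 with diagonal entries d_n has spectrum equal to the closure of {d_n : n ≥ 1}: every d_n is an eigenvalue (with eigenvector e_n), so {d_n} ⊂ sigma(D); the spectrum is closed, so its closure is too; and for lambda not in the closure, (D - lambda I) has bounded inverse (the diagonal entries 1/(d_n - lambda) are bounded). For our sequence d_n = 19 * 6^(-n), n = 1, 2, 3, ...:
  - {d_n} = {19 * 6^(-n) : n ≥ 1}; the only limit point is 0
  - closure = {19 * 6^(-n) : n ≥ 1} ∪ {0}
For the norm: a diagonal operator has ||D|| = sup_n |d_n|. Here d_n = 19 * 6^(-n) is positive and decreasing, so sup_n |d_n| = d_1 = 19/6. So ||D|| = 19/6.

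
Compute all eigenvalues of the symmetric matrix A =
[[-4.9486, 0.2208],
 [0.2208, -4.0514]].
sigma(A) ≈ {-5, -4}

A is real symmetric, so its spectrum consists of real eigenvalues. Expanding the characteristic polynomial of the displayed matrix gives
  det(λ I - A) = p(λ) = λ^2 + (9)λ + (20).
Solving p(λ) = 0 yields eigenvalues ≈ -5, -4. (A is shown rounded to 4 decimals, so these recover the underlying integer eigenvalues to within that precision.)
Verification: the trace of A = -9 equals the sum of eigenvalues -9, and det(A) ≈ 20.0000 matches the eigenvalue product 20.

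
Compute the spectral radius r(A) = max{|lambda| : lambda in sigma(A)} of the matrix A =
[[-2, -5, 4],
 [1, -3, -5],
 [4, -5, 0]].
r(A) ≈ 5.7109

The eigenvalues of A are the roots of its characteristic polynomial. With M = A (coefficients from the trace, the sum of principal 2x2 minors, and det A):
  p(λ) = det(λ I - M) = λ^3 + 5λ^2 - 30λ - 178.
No integer candidate from the rational root theorem (±divisors of 178) is a root, so the roots are irrational. The cubic discriminant is Δ = -155368 < 0, so there is one real root and a complex-conjugate pair. p(5) = -78 and p(6) = 38 have opposite signs, so a root lies in (5, 6); Newton's method refines it to λ ≈ 5.7109. Dividing out (λ - (5.7109)) leaves approximately λ^2 + 10.7109λ + 31.1686. For λ^2 + 10.7109λ + 31.1686 the discriminant is -9.9513. It is negative, so the remaining roots are the complex-conjugate pair λ ≈ -5.3554 ± 1.5773i. Their product equals the constant term, so |λ|^2 ≈ 31.1686 and |λ| ≈ 5.5829.
Thus the eigenvalues (to 4 decimals) are 5.7109 (modulus 5.7109); -5.3554 ± 1.5773i (modulus 5.5829). The spectral radius is the largest modulus: r(A) ≈ 5.7109. (Cross-check: r(A) ≤ ||A||_2 ≈ 7.9417; equality holds whenever A is normal, though it can also hold for some non-normal A.)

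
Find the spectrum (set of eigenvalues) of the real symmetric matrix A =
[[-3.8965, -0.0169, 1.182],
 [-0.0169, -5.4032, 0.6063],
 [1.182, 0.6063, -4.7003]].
sigma(A) ≈ {-6, -5, -3}

A is real symmetric, so its spectrum consists of real eigenvalues. Expanding the characteristic polynomial of the displayed matrix gives
  det(λ I - A) = p(λ) = λ^3 + (14)λ^2 + (63)λ + (90).
Solving p(λ) = 0 yields eigenvalues ≈ -6, -5, -3. (A is shown rounded to 4 decimals, so these recover the underlying integer eigenvalues to within that precision.)
Verification: the trace of A = -14 equals the sum of eigenvalues -14, and det(A) ≈ -89.9997 matches the eigenvalue product -90.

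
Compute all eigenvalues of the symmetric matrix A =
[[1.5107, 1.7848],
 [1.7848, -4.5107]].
sigma(A) ≈ {-5, 2}

A is real symmetric, so its spectrum consists of real eigenvalues. Expanding the characteristic polynomial of the displayed matrix gives
  det(λ I - A) = p(λ) = λ^2 + (3)λ + (-10).
Solving p(λ) = 0 yields eigenvalues ≈ -5, 2. (A is shown rounded to 4 decimals, so these recover the underlying integer eigenvalues to within that precision.)
Verification: the trace of A = -3 equals the sum of eigenvalues -3, and det(A) ≈ -9.9998 matches the eigenvalue product -10.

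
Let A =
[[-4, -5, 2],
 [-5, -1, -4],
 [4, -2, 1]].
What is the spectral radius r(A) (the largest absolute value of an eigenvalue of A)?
r(A) ≈ 7.4868

The eigenvalues of A are the roots of its characteristic polynomial. With M = A (coefficients from the trace, the sum of principal 2x2 minors, and det A):
  p(λ) = det(λ I - M) = λ^3 + 4λ^2 - 42λ - 119.
No integer candidate from the rational root theorem (±divisors of 119) is a root, so the roots are irrational. The cubic discriminant is Δ = 332549 > 0, so there are three distinct real roots. p(-8) = -39 and p(-7) = 28 have opposite signs, so a root lies in (-8, -7); Newton's method refines it to λ ≈ -7.4868. p(-3) = 16 and p(-2) = -27 have opposite signs, so a root lies in (-3, -2); Newton's method refines it to λ ≈ -2.6079. p(6) = -11 and p(7) = 126 have opposite signs, so a root lies in (6, 7); Newton's method refines it to λ ≈ 6.0948. Check (Vieta): the three roots sum to -4, matching tr M = -4.
Thus the eigenvalues (to 4 decimals) are -7.4868 (modulus 7.4868); -2.6079 (modulus 2.6079); 6.0948 (modulus 6.0948). The spectral radius is the largest modulus: r(A) ≈ 7.4868. (Cross-check: r(A) ≤ ||A||_2 ≈ 8.2467; equality holds whenever A is normal, though it can also hold for some non-normal A.)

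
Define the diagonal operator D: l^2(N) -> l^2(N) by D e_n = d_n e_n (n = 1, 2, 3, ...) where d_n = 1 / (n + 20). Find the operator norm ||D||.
||D|| = 1/21 (attained at n = 1)

For D diagonal, ||D|| = sup_n |d_n| = sup_n 1/(n + 20). This is positive and strictly decreasing in n, so the supremum is attained at n = 1: d_1 = 1/(1 + 20) = 1/21. Hence ||D|| = 1/21.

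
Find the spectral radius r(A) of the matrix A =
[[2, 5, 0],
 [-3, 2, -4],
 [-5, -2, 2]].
r(A) ≈ 6.1411

The eigenvalues of A are the roots of its characteristic polynomial. With M = A (coefficients from the trace, the sum of principal 2x2 minors, and det A):
  p(λ) = det(λ I - M) = λ^3 - 6λ^2 + 19λ - 122.
No integer candidate from the rational root theorem (±divisors of 122) is a root, so the roots are irrational. The cubic discriminant is Δ = -271372 < 0, so there is one real root and a complex-conjugate pair. p(6) = -8 and p(7) = 60 have opposite signs, so a root lies in (6, 7); Newton's method refines it to λ ≈ 6.1411. Dividing out (λ - (6.1411)) leaves approximately λ^2 + 0.1411λ + 19.8663. For λ^2 + 0.1411λ + 19.8663 the discriminant is -79.4452. It is negative, so the remaining roots are the complex-conjugate pair λ ≈ -0.0705 ± 4.4566i. Their product equals the constant term, so |λ|^2 ≈ 19.8663 and |λ| ≈ 4.4572.
Thus the eigenvalues (to 4 decimals) are 6.1411 (modulus 6.1411); -0.0705 ± 4.4566i (modulus 4.4572). The spectral radius is the largest modulus: r(A) ≈ 6.1411. (Cross-check: r(A) ≤ ||A||_2 ≈ 7.1491; equality holds whenever A is normal, though it can also hold for some non-normal A.)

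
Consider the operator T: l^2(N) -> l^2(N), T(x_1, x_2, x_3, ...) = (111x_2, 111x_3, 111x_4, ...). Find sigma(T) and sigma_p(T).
sigma(T) = closed disk {z in C : |z| ≤ 111}; sigma_p(T) = open disk {z in C : |z| < 111}

Note T = 111·V where V is the unit left shift (V x)_k = x_{k+1}; so sigma(T) = 111·sigma(V) and ||T|| = 111||V||. ||T x||^2 = 12321sum_{k≥2} |x_k|^2 ≤ 12321||x||^2, with equality on {x : x_1 = 0}, so ||T|| = 111. For any lambda with |lambda| < 111, set r = lambda/111 (|r| < 1); the vector x = (1, r, r^2, ...) is in l^2 and satisfies T x = 111(r, r^2, ...) = lambda x, so lambda is an eigenvalue. On the boundary |lambda| = 111 the geometric series diverges, so no l^2 eigenvector exists, but these lambda lie in the approximate point spectrum. Hence sigma(T) is the closed disk of radius 111 and sigma_p(T) is the open disk.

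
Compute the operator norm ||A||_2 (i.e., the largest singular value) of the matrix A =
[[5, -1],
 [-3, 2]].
||A||_2 = sqrt((39 + sqrt(1325))/2) ≈ 6.1401 (= sqrt(largest eigenvalue of A^T A))

||A||_2 = sigma_max(A) = sqrt(lambda_max(A^T A)). Form the symmetric matrix M = A^T A =
[[34, -11],
 [-11, 5]].
Its characteristic polynomial (trace, determinant of M give the coefficients) is
  p(λ) = det(λ I - M) = λ^2 - 39λ + 49.
For λ^2 - 39λ + 49 the discriminant is 1325. It is nonnegative but not a perfect square, so the roots are real and irrational: λ = (39 ± sqrt(1325))/2 ≈ 37.7003, 1.2997.
So the eigenvalues of A^T A are ≈ 1.2997, 37.7003 (all ≥ 0, as they must be for A^T A). The largest is λ_max = (39 + sqrt(1325))/2 ≈ 37.7003, hence ||A||_2 = sqrt(λ_max) = sqrt((39 + sqrt(1325))/2) ≈ 6.1401.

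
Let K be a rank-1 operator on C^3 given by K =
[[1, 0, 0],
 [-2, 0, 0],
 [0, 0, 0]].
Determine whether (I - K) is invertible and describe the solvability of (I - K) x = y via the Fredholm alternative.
(I - K) is singular (det(I - K) = 0, i.e. 1 ∈ sigma(K)). (I - K) x = y is solvable iff y ⊥ ker((I - K)^*) = span{(1, 0, 0)}, i.e. iff y_1 = 0. When solvable, the solutions are x = y + c·(1, -2, 0), c arbitrary (ker(I - K) = span{(1, -2, 0)}, dimension 1).

K has rank 1, so it is an outer product K = u v^T: every row of K is a multiple of one row vector. Reading off the entries, u = (1, -2, 0) and v = (1, 0, 0) (row i of K equals u_i·v^T). A rank-one matrix u v^T satisfies K u = u (v·u) and kills the (2)-dimensional subspace v^⊥, so its characteristic polynomial is lambda^2 (lambda - v·u) with v·u = tr K = 1. Hence the eigenvalues of I - K are 1 (multiplicity 2) and 1 - (1) = 0, so det(I - K) = 0. (Direct check: I - K =
[[0, 0, 0],
 [2, 1, 0],
 [0, 0, 1]]
has determinant 0.) So 1 is an eigenvalue of K and (I - K) is not invertible. The finite-dimensional Fredholm alternative says: either (I - K) is invertible, or ker(I - K) ≠ {0} and then range(I - K) = ker((I - K)^*)^⊥, with dim ker(I - K) = dim ker((I - K)^*). We are in the second case, so we need both kernels. Kernel of I - K: (I - K) u = u - u (v·u) = u - u = 0, so ker(I - K) = span{u} = span{(1, -2, 0)} (it is exactly 1-dimensional because rank(I - K) = 2). Kernel of the adjoint: K is real, so (I - K)^* = I - K^T = I - v u^T, and (I - v u^T) v = v - v (u·v) = 0; hence ker((I - K)^*) = span{v} = span{(1, 0, 0)}. Therefore (I - K) x = y is solvable iff <y, v> = 0, i.e. iff y_1 = 0. When this holds, K y = u (v·y) = 0, so (I - K) y = y and x = y is a particular solution; the full solution set is the line x = y + c·u = y + c·(1, -2, 0), c ∈ C.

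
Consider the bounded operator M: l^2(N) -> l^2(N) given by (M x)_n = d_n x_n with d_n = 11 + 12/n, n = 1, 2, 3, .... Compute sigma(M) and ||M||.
sigma(M) = {11 + 12/n : n ≥ 1} ∪ {11}; ||M|| = 23

A bounded diagonal operator on l^2 with diagonal entries d_n has spectrum equal to the closure of {d_n : n ≥ 1}: every d_n is an eigenvalue (with eigenvector e_n), so {d_n} ⊂ sigma(M); the spectrum is closed, so its closure is too; and for lambda not in the closure, (M - lambda I) has bounded inverse (the diagonal entries 1/(d_n - lambda) are bounded). For our sequence d_n = 11 + 12/n, n = 1, 2, 3, ...:
  - {d_n} = {11 + 12/n : n ≥ 1}; the only limit point is 11
  - closure = {11 + 12/n : n ≥ 1} ∪ {11}
For the norm: a diagonal operator has ||M|| = sup_n |d_n|. Here d_n = 11 + 12/n is positive and decreasing, so sup_n |d_n| = d_1 = 11 + 12 = 23. So ||M|| = 23.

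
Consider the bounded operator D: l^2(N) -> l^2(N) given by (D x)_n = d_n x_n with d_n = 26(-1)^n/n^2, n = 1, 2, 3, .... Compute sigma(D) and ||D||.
sigma(D) = {26(-1)^n/n^2 : n ≥ 1} ∪ {0}; ||D|| = 26

A bounded diagonal operator on l^2 with diagonal entries d_n has spectrum equal to the closure of {d_n : n ≥ 1}: every d_n is an eigenvalue (with eigenvector e_n), so {d_n} ⊂ sigma(D); the spectrum is closed, so its closure is too; and for lambda not in the closure, (D - lambda I) has bounded inverse (the diagonal entries 1/(d_n - lambda) are bounded). For our sequence d_n = 26(-1)^n/n^2, n = 1, 2, 3, ...:
  - {d_n} = {26(-1)^n/n^2 : n ≥ 1}; the only limit point is 0
  - closure = {26(-1)^n/n^2 : n ≥ 1} ∪ {0}
For the norm: a diagonal operator has ||D|| = sup_n |d_n|. Here |d_n| = 26/n^2 is decreasing, so sup_n |d_n| = |d_1| = 26. So ||D|| = 26.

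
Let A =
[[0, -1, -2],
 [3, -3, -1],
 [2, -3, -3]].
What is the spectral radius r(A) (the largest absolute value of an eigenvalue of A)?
r(A) ≈ 3.5394

The eigenvalues of A are the roots of its characteristic polynomial. With M = A (coefficients from the trace, the sum of principal 2x2 minors, and det A):
  p(λ) = det(λ I - M) = λ^3 + 6λ^2 + 13λ + 1.
No integer candidate from the rational root theorem (±divisors of 1) is a root, so the roots are irrational. The cubic discriminant is Δ = -2191 < 0, so there is one real root and a complex-conjugate pair. p(-1) = -7 and p(0) = 1 have opposite signs, so a root lies in (-1, 0); Newton's method refines it to λ ≈ -0.0798. Dividing out (λ - (-0.0798)) leaves approximately λ^2 + 5.9202λ + 12.5274. For λ^2 + 5.9202λ + 12.5274 the discriminant is -15.0612. It is negative, so the remaining roots are the complex-conjugate pair λ ≈ -2.9601 ± 1.9404i. Their product equals the constant term, so |λ|^2 ≈ 12.5274 and |λ| ≈ 3.5394.
Thus the eigenvalues (to 4 decimals) are -0.0798 (modulus 0.0798); -2.9601 ± 1.9404i (modulus 3.5394). The spectral radius is the largest modulus: r(A) ≈ 3.5394. (Cross-check: r(A) ≤ ||A||_2 ≈ 6.4289; equality holds whenever A is normal, though it can also hold for some non-normal A.)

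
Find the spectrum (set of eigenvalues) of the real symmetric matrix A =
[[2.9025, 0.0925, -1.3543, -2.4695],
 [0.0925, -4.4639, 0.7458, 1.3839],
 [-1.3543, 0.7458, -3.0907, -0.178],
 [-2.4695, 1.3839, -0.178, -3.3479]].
sigma(A) ≈ {-6, -3, 4} (-3 with multiplicity 2)

A is real symmetric, so its spectrum consists of real eigenvalues. Expanding the characteristic polynomial of the displayed matrix gives
  det(λ I - A) = p(λ) = λ^4 + (8)λ^3 + (-3)λ^2 + (-126)λ + (-215.9987).
Solving p(λ) = 0 yields eigenvalues ≈ -6, -3, -3, 4. (A is shown rounded to 4 decimals, so these recover the underlying integer eigenvalues to within that precision.)
Verification: the trace of A = -8 equals the sum of eigenvalues -8, and det(A) ≈ -215.9987 matches the eigenvalue product -216.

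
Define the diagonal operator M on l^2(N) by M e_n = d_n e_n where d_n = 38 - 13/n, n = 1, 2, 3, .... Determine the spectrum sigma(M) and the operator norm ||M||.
sigma(M) = {38 - 13/n : n ≥ 1} ∪ {38}; ||M|| = 38

A bounded diagonal operator on l^2 with diagonal entries d_n has spectrum equal to the closure of {d_n : n ≥ 1}: every d_n is an eigenvalue (with eigenvector e_n), so {d_n} ⊂ sigma(M); the spectrum is closed, so its closure is too; and for lambda not in the closure, (M - lambda I) has bounded inverse (the diagonal entries 1/(d_n - lambda) are bounded). For our sequence d_n = 38 - 13/n, n = 1, 2, 3, ...:
  - {d_n} = {38 - 13/n : n ≥ 1}; the only limit point is 38
  - closure = {38 - 13/n : n ≥ 1} ∪ {38}
For the norm: a diagonal operator has ||M|| = sup_n |d_n|. Here d_n = 38 - 13/n increases monotonically from d_1 = 25 toward 38, with all terms in [25, 38); so sup_n |d_n| = 38 (the supremum is the limit, not attained). So ||M|| = 38.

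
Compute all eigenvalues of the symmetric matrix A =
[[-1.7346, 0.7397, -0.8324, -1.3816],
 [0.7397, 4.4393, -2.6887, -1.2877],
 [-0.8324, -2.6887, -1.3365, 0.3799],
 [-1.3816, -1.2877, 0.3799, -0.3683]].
sigma(A) ≈ {-3, -2, 0, 6}

A is real symmetric, so its spectrum consists of real eigenvalues. Expanding the characteristic polynomial of the displayed matrix gives
  det(λ I - A) = p(λ) = λ^4 + (-1)λ^3 + (-24)λ^2 + (-36)λ + (0).
Solving p(λ) = 0 yields eigenvalues ≈ -3, -2, 0, 6. (A is shown rounded to 4 decimals, so these recover the underlying integer eigenvalues to within that precision.)
Verification: the trace of A = 1 equals the sum of eigenvalues 1, and det(A) ≈ -0.0005 matches the eigenvalue product 0.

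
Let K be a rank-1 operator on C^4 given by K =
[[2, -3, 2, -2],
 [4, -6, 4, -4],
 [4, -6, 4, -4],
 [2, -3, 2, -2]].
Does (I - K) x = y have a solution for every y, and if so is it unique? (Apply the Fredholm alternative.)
(I - K) is invertible (det(I - K) = 3 ≠ 0), so for every y in C^4 the equation (I - K) x = y has a unique solution.

K has rank 1, so it is an outer product K = u v^T: every row of K is a multiple of one row vector. Reading off the entries, u = (1, 2, 2, 1) and v = (2, -3, 2, -2) (row i of K equals u_i·v^T). A rank-one matrix u v^T satisfies K u = u (v·u) and kills the (3)-dimensional subspace v^⊥, so its characteristic polynomial is lambda^3 (lambda - v·u) with v·u = tr K = -2. Hence the eigenvalues of I - K are 1 (multiplicity 3) and 1 - (-2) = 3, so det(I - K) = 3. (Direct check: I - K =
[[-1, 3, -2, 2],
 [-4, 7, -4, 4],
 [-4, 6, -3, 4],
 [-2, 3, -2, 3]]
has determinant 3.) The finite-dimensional Fredholm alternative says: either (I - K) is invertible, or ker(I - K) ≠ {0} and then range(I - K) = ker((I - K)^*)^⊥, with dim ker(I - K) = dim ker((I - K)^*). Since det(I - K) ≠ 0, 1 is not an eigenvalue of K and ker(I - K) = {0}, so we are in the first case: for every y there is a unique x = (I - K)^(-1) y. Explicitly, by the Sherman–Morrison formula, (I - u v^T)^(-1) = I + u v^T/(1 - v·u), i.e. (I - K)^(-1) = I + K/(3).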